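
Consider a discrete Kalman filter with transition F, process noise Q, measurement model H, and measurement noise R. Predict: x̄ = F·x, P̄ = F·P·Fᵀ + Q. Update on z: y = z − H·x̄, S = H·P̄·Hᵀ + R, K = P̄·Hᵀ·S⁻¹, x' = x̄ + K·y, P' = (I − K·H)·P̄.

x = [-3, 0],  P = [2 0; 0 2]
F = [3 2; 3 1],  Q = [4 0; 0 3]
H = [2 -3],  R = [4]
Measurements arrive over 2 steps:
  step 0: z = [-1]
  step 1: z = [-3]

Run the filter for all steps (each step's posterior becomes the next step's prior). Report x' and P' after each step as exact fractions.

step 0: x' = [-543/67, -353/67], P' = [1974/67 1324/67; 1324/67 916/67]
step 1: x' = [-56965/13887, -26059/13887], P' = [2190446/13887 1486124/13887; 1486124/13887 1014020/13887]

step 0: x̄ = F·x = [-9, -9]
step 0: P̄ = F·P·Fᵀ + Q = [30 22; 22 23]
step 0: y = z − H·x̄ = [-10]
step 0: S = H·P̄·Hᵀ + R = [67]
step 0: K = P̄·Hᵀ·S⁻¹ = [-6/67; -25/67]
step 0: x' = x̄ + K·y = [-543/67, -353/67]
step 0: P' = (I − K·H)·P̄ = [1974/67 1324/67; 1324/67 916/67]
step 1: x̄ = F·x = [-2335/67, -1982/67]
step 1: P̄ = F·P·Fᵀ + Q = [37586/67 31514/67; 31514/67 26827/67]
step 1: y = z − H·x̄ = [-1477/67]
step 1: S = H·P̄·Hᵀ + R = [13887/67]
step 1: K = P̄·Hᵀ·S⁻¹ = [-19370/13887; -17453/13887]
step 1: x' = x̄ + K·y = [-56965/13887, -26059/13887]
step 1: P' = (I − K·H)·P̄ = [2190446/13887 1486124/13887; 1486124/13887 1014020/13887]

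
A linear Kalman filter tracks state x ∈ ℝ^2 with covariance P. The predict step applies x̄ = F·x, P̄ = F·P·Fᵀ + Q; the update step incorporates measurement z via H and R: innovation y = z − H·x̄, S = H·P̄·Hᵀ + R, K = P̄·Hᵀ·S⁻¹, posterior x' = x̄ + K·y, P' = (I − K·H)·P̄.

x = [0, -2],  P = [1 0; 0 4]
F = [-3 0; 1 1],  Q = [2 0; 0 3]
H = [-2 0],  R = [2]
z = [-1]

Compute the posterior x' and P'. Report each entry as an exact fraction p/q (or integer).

x̄ = F·x = [0, -2]
P̄ = F·P·Fᵀ + Q = [11 -3; -3 8]
y = z − H·x̄ = [-1]
S = H·P̄·Hᵀ + R = [46]
K = P̄·Hᵀ·S⁻¹ = [-11/23; 3/23]
x' = x̄ + K·y = [11/23, -49/23]
P' = (I − K·H)·P̄ = [11/23 -3/23; -3/23 166/23]

x' = [11/23, -49/23]
P' = [11/23 -3/23; -3/23 166/23]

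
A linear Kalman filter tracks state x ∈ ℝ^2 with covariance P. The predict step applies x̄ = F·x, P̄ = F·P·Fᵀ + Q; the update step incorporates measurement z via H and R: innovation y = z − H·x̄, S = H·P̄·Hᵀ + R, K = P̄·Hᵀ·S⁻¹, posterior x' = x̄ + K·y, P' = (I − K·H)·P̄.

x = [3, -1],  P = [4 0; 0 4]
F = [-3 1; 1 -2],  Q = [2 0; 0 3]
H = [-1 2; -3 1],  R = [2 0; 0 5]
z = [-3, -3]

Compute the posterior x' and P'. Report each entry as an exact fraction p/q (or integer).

x' = [1949/4068, -563/452]
P' = [1609/2034 123/226; 123/226 92/113]

x̄ = F·x = [-10, 5]
P̄ = F·P·Fᵀ + Q = [42 -20; -20 23]
y = z − H·x̄ = [-23, -38]
S = H·P̄·Hᵀ + R = [216 312; 312 526]
K = P̄·Hᵀ·S⁻¹ = [605/4068 -124/339; 245/452 -37/226]
x' = x̄ + K·y = [1949/4068, -563/452]
P' = (I − K·H)·P̄ = [1609/2034 123/226; 123/226 92/113]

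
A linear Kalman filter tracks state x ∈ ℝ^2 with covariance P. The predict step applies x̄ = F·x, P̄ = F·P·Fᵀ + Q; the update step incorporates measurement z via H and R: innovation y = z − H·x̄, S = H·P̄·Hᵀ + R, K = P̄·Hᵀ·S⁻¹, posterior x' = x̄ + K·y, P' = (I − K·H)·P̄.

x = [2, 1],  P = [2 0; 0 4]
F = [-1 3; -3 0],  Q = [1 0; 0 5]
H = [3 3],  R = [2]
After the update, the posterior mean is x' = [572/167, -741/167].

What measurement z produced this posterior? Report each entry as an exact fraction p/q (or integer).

x̄ = F·x = [1, -6]
P̄ = F·P·Fᵀ + Q = [39 6; 6 23]
S = H·P̄·Hᵀ + R = [668]
K = P̄·Hᵀ·S⁻¹ = [135/668; 87/668]
x' − x̄ = [405/167, 261/167] = K·y
y = (KᵀK)⁻¹·Kᵀ·(x' − x̄) = [12]
z = y + H·x̄ = [12] + [-15] = [-3]

z = [-3]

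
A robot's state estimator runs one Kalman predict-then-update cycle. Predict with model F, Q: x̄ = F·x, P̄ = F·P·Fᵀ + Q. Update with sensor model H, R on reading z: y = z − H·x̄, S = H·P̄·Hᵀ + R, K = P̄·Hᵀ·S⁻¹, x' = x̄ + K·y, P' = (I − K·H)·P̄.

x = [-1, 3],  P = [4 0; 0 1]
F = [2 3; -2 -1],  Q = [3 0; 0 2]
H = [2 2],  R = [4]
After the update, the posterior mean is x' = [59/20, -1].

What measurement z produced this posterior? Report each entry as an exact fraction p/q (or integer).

x̄ = F·x = [7, -1]
P̄ = F·P·Fᵀ + Q = [28 -19; -19 19]
S = H·P̄·Hᵀ + R = [40]
K = P̄·Hᵀ·S⁻¹ = [9/20; 0]
x' − x̄ = [-81/20, 0] = K·y
y = (KᵀK)⁻¹·Kᵀ·(x' − x̄) = [-9]
z = y + H·x̄ = [-9] + [12] = [3]

z = [3]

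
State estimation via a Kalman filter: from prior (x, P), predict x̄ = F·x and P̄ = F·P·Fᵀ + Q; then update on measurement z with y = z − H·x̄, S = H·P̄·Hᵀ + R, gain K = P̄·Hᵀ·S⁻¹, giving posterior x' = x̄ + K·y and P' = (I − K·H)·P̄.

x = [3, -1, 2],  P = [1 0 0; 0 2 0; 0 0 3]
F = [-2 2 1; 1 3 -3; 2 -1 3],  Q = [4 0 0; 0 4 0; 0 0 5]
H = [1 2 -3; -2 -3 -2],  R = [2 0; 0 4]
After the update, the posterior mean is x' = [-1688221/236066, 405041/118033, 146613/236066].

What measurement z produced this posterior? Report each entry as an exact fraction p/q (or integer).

x̄ = F·x = [-6, -6, 13]
P̄ = F·P·Fᵀ + Q = [19 1 1; 1 50 -31; 1 -31 38]
S = H·P̄·Hᵀ + R = [933 -268; -268 330]
K = P̄·Hᵀ·S⁻¹ = [-2792/118033 -35295/236066; 19950/118033 -15989/118033; -26865/118033 -32905/236066]
x' − x̄ = [-271825/236066, 1113239/118033, -2922245/236066] = K·y
y = (KᵀK)⁻¹·Kᵀ·(x' − x̄) = [55, -1]
z = y + H·x̄ = [55, -1] + [-57, 4] = [-2, 3]

z = [-2, 3]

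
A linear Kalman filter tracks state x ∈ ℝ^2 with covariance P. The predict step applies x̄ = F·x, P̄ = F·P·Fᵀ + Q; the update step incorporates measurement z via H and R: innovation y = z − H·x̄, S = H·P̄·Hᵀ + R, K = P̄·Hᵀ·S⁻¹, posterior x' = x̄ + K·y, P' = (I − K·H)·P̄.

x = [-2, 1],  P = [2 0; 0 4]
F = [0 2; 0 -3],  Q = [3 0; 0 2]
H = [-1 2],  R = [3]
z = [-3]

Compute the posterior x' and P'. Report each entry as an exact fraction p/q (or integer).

x̄ = F·x = [2, -3]
P̄ = F·P·Fᵀ + Q = [19 -24; -24 38]
y = z − H·x̄ = [5]
S = H·P̄·Hᵀ + R = [270]
K = P̄·Hᵀ·S⁻¹ = [-67/270; 10/27]
x' = x̄ + K·y = [41/54, -31/27]
P' = (I − K·H)·P̄ = [641/270 22/27; 22/27 26/27]

x' = [41/54, -31/27]
P' = [641/270 22/27; 22/27 26/27]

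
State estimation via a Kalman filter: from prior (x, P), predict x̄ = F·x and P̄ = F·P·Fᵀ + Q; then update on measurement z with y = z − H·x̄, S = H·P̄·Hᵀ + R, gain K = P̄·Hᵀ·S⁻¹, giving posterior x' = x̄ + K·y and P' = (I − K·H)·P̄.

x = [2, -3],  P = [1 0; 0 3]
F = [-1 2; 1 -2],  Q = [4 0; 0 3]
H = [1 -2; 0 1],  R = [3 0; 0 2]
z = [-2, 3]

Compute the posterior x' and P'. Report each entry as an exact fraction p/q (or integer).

x̄ = F·x = [-8, 8]
P̄ = F·P·Fᵀ + Q = [17 -13; -13 16]
y = z − H·x̄ = [22, -5]
S = H·P̄·Hᵀ + R = [136 -45; -45 18]
K = P̄·Hᵀ·S⁻¹ = [21/47 167/423; -10/47 151/423]
x' = x̄ + K·y = [-61/423, 649/423]
P' = (I − K·H)·P̄ = [1235/423 334/423; 334/423 302/423]

x' = [-61/423, 649/423]
P' = [1235/423 334/423; 334/423 302/423]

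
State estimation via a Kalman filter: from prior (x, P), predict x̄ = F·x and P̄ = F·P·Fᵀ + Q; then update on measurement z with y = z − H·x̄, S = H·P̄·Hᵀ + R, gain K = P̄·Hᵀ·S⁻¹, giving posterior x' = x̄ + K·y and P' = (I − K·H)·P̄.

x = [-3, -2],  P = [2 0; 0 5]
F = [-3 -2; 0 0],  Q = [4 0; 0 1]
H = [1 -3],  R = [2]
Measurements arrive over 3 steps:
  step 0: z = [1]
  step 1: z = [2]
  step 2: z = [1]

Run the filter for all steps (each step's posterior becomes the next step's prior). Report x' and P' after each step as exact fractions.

step 0: x' = [185/53, 36/53], P' = [462/53 126/53; 126/53 44/53]
step 1: x' = [5219/6641, -2199/6641], P' = [66638/6641 18174/6641; 18174/6641 6164/6641]
step 2: x' = [745201/942101, -53700/942101], P' = [9559550/942101 2607150/942101; 2607150/942101 882332/942101]

step 0: x̄ = F·x = [13, 0]
step 0: P̄ = F·P·Fᵀ + Q = [42 0; 0 1]
step 0: y = z − H·x̄ = [-12]
step 0: S = H·P̄·Hᵀ + R = [53]
step 0: K = P̄·Hᵀ·S⁻¹ = [42/53; -3/53]
step 0: x' = x̄ + K·y = [185/53, 36/53]
step 0: P' = (I − K·H)·P̄ = [462/53 126/53; 126/53 44/53]
step 1: x̄ = F·x = [-627/53, 0]
step 1: P̄ = F·P·Fᵀ + Q = [6058/53 0; 0 1]
step 1: y = z − H·x̄ = [733/53]
step 1: S = H·P̄·Hᵀ + R = [6641/53]
step 1: K = P̄·Hᵀ·S⁻¹ = [6058/6641; -159/6641]
step 1: x' = x̄ + K·y = [5219/6641, -2199/6641]
step 1: P' = (I − K·H)·P̄ = [66638/6641 18174/6641; 18174/6641 6164/6641]
step 2: x̄ = F·x = [-11259/6641, 0]
step 2: P̄ = F·P·Fᵀ + Q = [869050/6641 0; 0 1]
step 2: y = z − H·x̄ = [17900/6641]
step 2: S = H·P̄·Hᵀ + R = [942101/6641]
step 2: K = P̄·Hᵀ·S⁻¹ = [869050/942101; -19923/942101]
step 2: x' = x̄ + K·y = [745201/942101, -53700/942101]
step 2: P' = (I − K·H)·P̄ = [9559550/942101 2607150/942101; 2607150/942101 882332/942101]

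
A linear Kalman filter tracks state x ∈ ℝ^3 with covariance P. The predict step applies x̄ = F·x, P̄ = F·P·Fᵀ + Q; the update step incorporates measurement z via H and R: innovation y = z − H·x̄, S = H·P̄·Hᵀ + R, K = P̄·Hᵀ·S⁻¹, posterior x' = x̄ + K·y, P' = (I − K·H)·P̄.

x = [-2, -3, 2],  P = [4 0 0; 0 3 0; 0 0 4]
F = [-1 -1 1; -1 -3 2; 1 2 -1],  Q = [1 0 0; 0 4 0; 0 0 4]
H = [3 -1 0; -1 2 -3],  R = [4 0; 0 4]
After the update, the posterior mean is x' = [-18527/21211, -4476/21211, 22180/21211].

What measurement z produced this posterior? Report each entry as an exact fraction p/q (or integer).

x̄ = F·x = [7, 15, -10]
P̄ = F·P·Fᵀ + Q = [12 21 -14; 21 51 -30; -14 -30 24]
S = H·P̄·Hᵀ + R = [37 45; 45 628]
K = P̄·Hᵀ·S⁻¹ = [6180/21211 1989/21211; -159/21211 5787/21211; -2226/21211 -3826/21211]
x' − x̄ = [-167004/21211, -322641/21211, 234290/21211] = K·y
y = (KᵀK)⁻¹·Kᵀ·(x' − x̄) = [-9, -56]
z = y + H·x̄ = [-9, -56] + [6, 53] = [-3, -3]

z = [-3, -3]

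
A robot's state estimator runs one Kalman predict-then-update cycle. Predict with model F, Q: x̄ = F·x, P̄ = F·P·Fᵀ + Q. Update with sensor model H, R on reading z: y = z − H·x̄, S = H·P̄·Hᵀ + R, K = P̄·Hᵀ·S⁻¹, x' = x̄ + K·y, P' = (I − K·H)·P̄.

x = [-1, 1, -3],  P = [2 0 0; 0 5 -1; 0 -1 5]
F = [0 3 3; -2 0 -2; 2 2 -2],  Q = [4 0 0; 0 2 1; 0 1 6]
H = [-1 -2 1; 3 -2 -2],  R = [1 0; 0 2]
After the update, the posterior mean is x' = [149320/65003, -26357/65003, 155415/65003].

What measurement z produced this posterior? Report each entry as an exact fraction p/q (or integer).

z = [1, 3]

x̄ = F·x = [-6, 8, 6]
P̄ = F·P·Fᵀ + Q = [76 -24 0; -24 30 17; 0 17 62]
S = H·P̄·Hᵀ + R = [95 -102; -102 1478]
K = P̄·Hᵀ·S⁻¹ = [-6616/65003 11682/65003; -22507/65003 -8854/65003; 12634/65003 -6077/65003]
x' − x̄ = [539338/65003, -546381/65003, -234603/65003] = K·y
y = (KᵀK)⁻¹·Kᵀ·(x' − x̄) = [5, 49]
z = y + H·x̄ = [5, 49] + [-4, -46] = [1, 3]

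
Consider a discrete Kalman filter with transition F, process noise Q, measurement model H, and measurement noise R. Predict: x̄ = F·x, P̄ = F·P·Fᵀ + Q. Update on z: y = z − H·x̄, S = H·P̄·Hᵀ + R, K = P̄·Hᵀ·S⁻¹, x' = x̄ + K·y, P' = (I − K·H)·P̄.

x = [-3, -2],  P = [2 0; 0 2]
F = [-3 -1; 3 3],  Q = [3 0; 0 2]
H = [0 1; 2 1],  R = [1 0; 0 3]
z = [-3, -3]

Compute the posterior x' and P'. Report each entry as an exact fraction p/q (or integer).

x̄ = F·x = [11, -15]
P̄ = F·P·Fᵀ + Q = [23 -24; -24 38]
y = z − H·x̄ = [12, -10]
S = H·P̄·Hᵀ + R = [39 -10; -10 37]
K = P̄·Hᵀ·S⁻¹ = [-668/1343 618/1343; 1306/1343 -10/1343]
x' = x̄ + K·y = [577/1343, -4373/1343]
P' = (I − K·H)·P̄ = [1261/1343 -668/1343; -668/1343 1306/1343]

x' = [577/1343, -4373/1343]
P' = [1261/1343 -668/1343; -668/1343 1306/1343]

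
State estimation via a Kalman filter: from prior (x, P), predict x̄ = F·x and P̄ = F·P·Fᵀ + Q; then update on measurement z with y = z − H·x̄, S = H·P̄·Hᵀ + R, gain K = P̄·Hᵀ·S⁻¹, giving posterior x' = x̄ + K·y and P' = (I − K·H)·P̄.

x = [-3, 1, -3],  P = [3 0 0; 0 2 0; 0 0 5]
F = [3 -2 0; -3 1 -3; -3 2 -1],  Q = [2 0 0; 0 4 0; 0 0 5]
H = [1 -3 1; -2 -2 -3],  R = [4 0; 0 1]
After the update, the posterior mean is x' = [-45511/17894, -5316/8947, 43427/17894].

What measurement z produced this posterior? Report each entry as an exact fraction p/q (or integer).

z = [2, -1]

x̄ = F·x = [-11, 19, 14]
P̄ = F·P·Fᵀ + Q = [37 -31 -35; -31 78 46; -35 46 45]
S = H·P̄·Hᵀ + R = [628 632; 632 750]
K = P̄·Hᵀ·S⁻¹ = [6237/35788 -409/17894; -8813/35788 -911/8947; 403/8947 -4425/17894]
x' − x̄ = [151323/17894, -175309/8947, -207089/17894] = K·y
y = (KᵀK)⁻¹·Kᵀ·(x' − x̄) = [56, 57]
z = y + H·x̄ = [56, 57] + [-54, -58] = [2, -1]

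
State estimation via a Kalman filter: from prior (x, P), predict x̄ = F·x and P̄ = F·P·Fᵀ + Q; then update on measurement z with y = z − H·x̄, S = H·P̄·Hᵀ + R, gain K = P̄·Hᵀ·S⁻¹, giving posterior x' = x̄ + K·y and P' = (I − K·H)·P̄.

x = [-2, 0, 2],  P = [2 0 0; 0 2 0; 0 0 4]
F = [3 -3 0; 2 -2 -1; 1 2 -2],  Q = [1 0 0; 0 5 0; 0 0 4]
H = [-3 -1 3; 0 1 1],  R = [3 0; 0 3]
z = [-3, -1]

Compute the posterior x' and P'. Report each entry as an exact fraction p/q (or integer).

x' = [-41979/56333, 9237/56333, -94430/56333]
P' = [156359/56333 -68109/56333 123216/56333; -68109/56333 115386/56333 -35808/56333; 123216/56333 -35808/56333 117498/56333]

x̄ = F·x = [-6, -6, -6]
P̄ = F·P·Fᵀ + Q = [37 24 -6; 24 25 4; -6 4 30]
y = z − H·x̄ = [-9, 11]
S = H·P̄·Hᵀ + R = [859 19; 19 66]
K = P̄·Hᵀ·S⁻¹ = [-10440/56333 18369/56333; -6161/56333 26526/56333; 6218/56333 27230/56333]
x' = x̄ + K·y = [-41979/56333, 9237/56333, -94430/56333]
P' = (I − K·H)·P̄ = [156359/56333 -68109/56333 123216/56333; -68109/56333 115386/56333 -35808/56333; 123216/56333 -35808/56333 117498/56333]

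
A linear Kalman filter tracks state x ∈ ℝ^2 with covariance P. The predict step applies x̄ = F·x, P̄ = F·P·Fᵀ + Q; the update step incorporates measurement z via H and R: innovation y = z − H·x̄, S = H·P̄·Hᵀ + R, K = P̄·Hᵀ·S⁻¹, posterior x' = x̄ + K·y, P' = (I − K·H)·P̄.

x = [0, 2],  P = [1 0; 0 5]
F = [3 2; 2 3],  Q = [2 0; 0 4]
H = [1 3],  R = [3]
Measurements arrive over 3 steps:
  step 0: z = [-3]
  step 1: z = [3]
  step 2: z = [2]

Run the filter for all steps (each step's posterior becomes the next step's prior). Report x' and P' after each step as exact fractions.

step 0: x' = [-567/727, -513/727], P' = [3216/727 -933/727; -933/727 506/727]
step 1: x' = [59208/33359, 55188/166795], P' = [234807/33359 -67902/33359; -67902/33359 150763/166795]
step 2: x' = [-213346/17651591, 12818122/17651591], P' = [136207128/17651591 -39390939/17651591; -39390939/17651591 16954766/17651591]

step 0: x̄ = F·x = [4, 6]
step 0: P̄ = F·P·Fᵀ + Q = [31 36; 36 53]
step 0: y = z − H·x̄ = [-25]
step 0: S = H·P̄·Hᵀ + R = [727]
step 0: K = P̄·Hᵀ·S⁻¹ = [139/727; 195/727]
step 0: x' = x̄ + K·y = [-567/727, -513/727]
step 0: P' = (I − K·H)·P̄ = [3216/727 -933/727; -933/727 506/727]
step 1: x̄ = F·x = [-2727/727, -2673/727]
step 1: P̄ = F·P·Fᵀ + Q = [21226/727 10203/727; 10203/727 9130/727]
step 1: y = z − H·x̄ = [12927/727]
step 1: S = H·P̄·Hᵀ + R = [166795/727]
step 1: K = P̄·Hᵀ·S⁻¹ = [10367/33359; 37593/166795]
step 1: x' = x̄ + K·y = [59208/33359, 55188/166795]
step 1: P' = (I − K·H)·P̄ = [234807/33359 -67902/33359; -67902/33359 150763/166795]
step 2: x̄ = F·x = [998496/166795, 757644/166795]
step 2: P̄ = F·P·Fᵀ + Q = [7428837/166795 3535158/166795; 3535158/166795 2646067/166795]
step 2: y = z − H·x̄ = [-2937838/166795]
step 2: S = H·P̄·Hᵀ + R = [52954773/166795]
step 2: K = P̄·Hᵀ·S⁻¹ = [6011437/17651591; 3824453/17651591]
step 2: x' = x̄ + K·y = [-213346/17651591, 12818122/17651591]
step 2: P' = (I − K·H)·P̄ = [136207128/17651591 -39390939/17651591; -39390939/17651591 16954766/17651591]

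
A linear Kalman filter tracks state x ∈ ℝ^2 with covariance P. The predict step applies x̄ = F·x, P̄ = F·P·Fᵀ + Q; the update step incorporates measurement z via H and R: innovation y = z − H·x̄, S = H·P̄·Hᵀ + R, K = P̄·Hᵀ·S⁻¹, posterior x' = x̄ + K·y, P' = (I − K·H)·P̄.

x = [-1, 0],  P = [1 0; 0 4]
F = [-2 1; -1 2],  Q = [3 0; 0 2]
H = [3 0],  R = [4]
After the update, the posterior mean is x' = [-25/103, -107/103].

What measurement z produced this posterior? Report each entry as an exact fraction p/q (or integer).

x̄ = F·x = [2, 1]
P̄ = F·P·Fᵀ + Q = [11 10; 10 19]
S = H·P̄·Hᵀ + R = [103]
K = P̄·Hᵀ·S⁻¹ = [33/103; 30/103]
x' − x̄ = [-231/103, -210/103] = K·y
y = (KᵀK)⁻¹·Kᵀ·(x' − x̄) = [-7]
z = y + H·x̄ = [-7] + [6] = [-1]

z = [-1]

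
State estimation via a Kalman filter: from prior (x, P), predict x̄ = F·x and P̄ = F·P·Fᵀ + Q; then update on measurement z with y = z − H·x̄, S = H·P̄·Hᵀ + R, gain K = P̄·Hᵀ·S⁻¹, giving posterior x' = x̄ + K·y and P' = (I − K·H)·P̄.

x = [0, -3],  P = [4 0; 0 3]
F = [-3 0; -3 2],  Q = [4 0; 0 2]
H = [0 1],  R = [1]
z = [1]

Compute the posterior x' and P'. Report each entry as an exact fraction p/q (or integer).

x' = [84/17, 44/51]
P' = [248/17 12/17; 12/17 50/51]

x̄ = F·x = [0, -6]
P̄ = F·P·Fᵀ + Q = [40 36; 36 50]
y = z − H·x̄ = [7]
S = H·P̄·Hᵀ + R = [51]
K = P̄·Hᵀ·S⁻¹ = [12/17; 50/51]
x' = x̄ + K·y = [84/17, 44/51]
P' = (I − K·H)·P̄ = [248/17 12/17; 12/17 50/51]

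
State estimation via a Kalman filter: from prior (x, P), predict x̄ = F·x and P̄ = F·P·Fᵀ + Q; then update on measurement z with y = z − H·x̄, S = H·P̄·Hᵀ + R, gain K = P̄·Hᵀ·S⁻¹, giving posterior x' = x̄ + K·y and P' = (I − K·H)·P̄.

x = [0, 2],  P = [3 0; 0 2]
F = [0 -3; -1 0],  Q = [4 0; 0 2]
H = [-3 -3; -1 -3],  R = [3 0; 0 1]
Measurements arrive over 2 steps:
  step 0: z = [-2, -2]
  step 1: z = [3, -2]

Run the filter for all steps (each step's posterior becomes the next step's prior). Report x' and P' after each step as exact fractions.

step 0: x' = [-278/1469, 1100/1469], P' = [1342/1469 -660/1469; -660/1469 445/1469]
step 1: x' = [-898133/382033, 530386/382033], P' = [323321/382033 -158700/382033; -158700/382033 108760/382033]

step 0: x̄ = F·x = [-6, 0]
step 0: P̄ = F·P·Fᵀ + Q = [22 0; 0 5]
step 0: y = z − H·x̄ = [-20, -8]
step 0: S = H·P̄·Hᵀ + R = [246 111; 111 68]
step 0: K = P̄·Hᵀ·S⁻¹ = [-682/1469 638/1469; 215/1469 -675/1469]
step 0: x' = x̄ + K·y = [-278/1469, 1100/1469]
step 0: P' = (I − K·H)·P̄ = [1342/1469 -660/1469; -660/1469 445/1469]
step 1: x̄ = F·x = [-3300/1469, 278/1469]
step 1: P̄ = F·P·Fᵀ + Q = [9881/1469 -1980/1469; -1980/1469 4280/1469]
step 1: y = z − H·x̄ = [-4659/1469, -5404/1469]
step 1: S = H·P̄·Hᵀ + R = [96216/1469 44403/1469; 44403/1469 37990/1469]
step 1: K = P̄·Hᵀ·S⁻¹ = [-164621/382033 8041/20107; 49940/382033 -8820/20107]
step 1: x' = x̄ + K·y = [-898133/382033, 530386/382033]
step 1: P' = (I − K·H)·P̄ = [323321/382033 -158700/382033; -158700/382033 108760/382033]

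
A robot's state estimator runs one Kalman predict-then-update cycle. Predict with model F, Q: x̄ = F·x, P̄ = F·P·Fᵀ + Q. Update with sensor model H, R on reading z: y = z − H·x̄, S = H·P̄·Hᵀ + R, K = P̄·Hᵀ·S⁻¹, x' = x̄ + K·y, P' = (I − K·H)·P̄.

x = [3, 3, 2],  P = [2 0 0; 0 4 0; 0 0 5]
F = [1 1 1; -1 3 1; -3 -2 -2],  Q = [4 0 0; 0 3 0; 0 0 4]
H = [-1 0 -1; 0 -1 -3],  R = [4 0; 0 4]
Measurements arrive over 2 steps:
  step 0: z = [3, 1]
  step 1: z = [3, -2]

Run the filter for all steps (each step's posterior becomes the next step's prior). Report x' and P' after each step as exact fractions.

step 0: x̄ = F·x = [8, 8, -19]
step 0: P̄ = F·P·Fᵀ + Q = [15 15 -24; 15 46 -28; -24 -28 58]
step 0: y = z − H·x̄ = [-8, -48]
step 0: S = H·P̄·Hᵀ + R = [29 89; 89 404]
step 0: K = P̄·Hᵀ·S⁻¹ = [-479/1265 284/1265; 34/69 -1/69; -742/3795 -1208/3795]
step 0: x' = x̄ + K·y = [64/253, 328/69, -1637/759]
step 0: P' = (I − K·H)·P̄ = [7098/1265 262/23 -5182/1265; 262/23 2770/69 -922/69; -5182/1265 -922/69 18514/3795]
step 1: x̄ = F·x = [721/253, 8995/759, -1506/253]
step 1: P̄ = F·P·Fᵀ + Q = [53762/1265 22526/253 -22746/253; 22526/253 177959/759 -51242/253; -22746/253 -51242/253 54454/253]
step 1: y = z − H·x̄ = [-26/253, -6077/759]
step 1: S = H·P̄·Hᵀ + R = [103632/1265 66408/253; 66408/253 728897/759]
step 1: K = P̄·Hᵀ·S⁻¹ = [-450628/2318853 186480/772951; 3496375/3091804 61427/772951; -3828415/9275412 -269490/772951]
step 1: x' = x̄ + K·y = [2175377/2318853, 17157373/1545902, -14463377/4637706]
step 1: P' = (I − K·H)·P̄ = [18833066/2318853 16284634/772951 -17030554/2318853; 16284634/772951 59097319/772951 -19781009/772951; -17030554/2318853 -19781009/772951 20858969/2318853]

step 0: x' = [64/253, 328/69, -1637/759], P' = [7098/1265 262/23 -5182/1265; 262/23 2770/69 -922/69; -5182/1265 -922/69 18514/3795]
step 1: x' = [2175377/2318853, 17157373/1545902, -14463377/4637706], P' = [18833066/2318853 16284634/772951 -17030554/2318853; 16284634/772951 59097319/772951 -19781009/772951; -17030554/2318853 -19781009/772951 20858969/2318853]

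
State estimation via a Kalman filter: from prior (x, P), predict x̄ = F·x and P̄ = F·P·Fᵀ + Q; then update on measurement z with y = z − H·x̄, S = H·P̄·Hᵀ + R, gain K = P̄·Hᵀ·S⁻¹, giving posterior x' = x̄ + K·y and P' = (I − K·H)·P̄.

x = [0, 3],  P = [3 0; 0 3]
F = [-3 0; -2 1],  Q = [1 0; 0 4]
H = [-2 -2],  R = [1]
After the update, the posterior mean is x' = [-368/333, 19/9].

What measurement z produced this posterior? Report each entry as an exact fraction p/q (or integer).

z = [-2]

x̄ = F·x = [0, 3]
P̄ = F·P·Fᵀ + Q = [28 18; 18 19]
S = H·P̄·Hᵀ + R = [333]
K = P̄·Hᵀ·S⁻¹ = [-92/333; -2/9]
x' − x̄ = [-368/333, -8/9] = K·y
y = (KᵀK)⁻¹·Kᵀ·(x' − x̄) = [4]
z = y + H·x̄ = [4] + [-6] = [-2]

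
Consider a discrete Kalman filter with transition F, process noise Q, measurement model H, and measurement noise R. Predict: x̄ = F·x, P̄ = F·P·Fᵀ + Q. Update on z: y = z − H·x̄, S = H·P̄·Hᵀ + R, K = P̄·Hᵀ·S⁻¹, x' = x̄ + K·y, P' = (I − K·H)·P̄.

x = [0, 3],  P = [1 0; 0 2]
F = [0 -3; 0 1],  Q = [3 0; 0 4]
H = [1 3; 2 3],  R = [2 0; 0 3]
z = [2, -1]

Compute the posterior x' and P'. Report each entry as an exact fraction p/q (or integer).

x' = [-1441/355, 761/355]
P' = [1392/355 -642/355; -642/355 342/355]

x̄ = F·x = [-9, 3]
P̄ = F·P·Fᵀ + Q = [21 -6; -6 6]
y = z − H·x̄ = [2, 8]
S = H·P̄·Hᵀ + R = [41 42; 42 69]
K = P̄·Hᵀ·S⁻¹ = [-267/355 286/355; 192/355 -86/355]
x' = x̄ + K·y = [-1441/355, 761/355]
P' = (I − K·H)·P̄ = [1392/355 -642/355; -642/355 342/355]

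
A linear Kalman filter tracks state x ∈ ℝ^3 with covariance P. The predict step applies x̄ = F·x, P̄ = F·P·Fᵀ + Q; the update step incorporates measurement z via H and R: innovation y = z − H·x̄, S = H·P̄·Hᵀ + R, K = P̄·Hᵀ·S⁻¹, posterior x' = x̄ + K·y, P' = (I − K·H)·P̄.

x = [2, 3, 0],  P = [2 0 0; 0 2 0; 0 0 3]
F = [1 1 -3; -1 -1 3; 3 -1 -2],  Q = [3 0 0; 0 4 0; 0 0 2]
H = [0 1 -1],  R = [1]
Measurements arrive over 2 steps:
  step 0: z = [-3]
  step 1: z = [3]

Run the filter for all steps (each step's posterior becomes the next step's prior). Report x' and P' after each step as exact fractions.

step 0: x̄ = F·x = [5, -5, 3]
step 0: P̄ = F·P·Fᵀ + Q = [34 -31 22; -31 35 -22; 22 -22 34]
step 0: y = z − H·x̄ = [5]
step 0: S = H·P̄·Hᵀ + R = [114]
step 0: K = P̄·Hᵀ·S⁻¹ = [-53/114; 1/2; -28/57]
step 0: x' = x̄ + K·y = [305/114, -5/2, 31/57]
step 0: P' = (I − K·H)·P̄ = [1067/114 -9/2 -230/57; -9/2 13/2 6; -230/57 6 370/57]
step 1: x̄ = F·x = [-83/57, 83/57, 538/57]
step 1: P̄ = F·P·Fᵀ + Q = [3220/57 -3049/57 5809/57; -3049/57 3277/57 -5809/57; 5809/57 -5809/57 12433/57]
step 1: y = z − H·x̄ = [626/57]
step 1: S = H·P̄·Hᵀ + R = [27385/57]
step 1: K = P̄·Hᵀ·S⁻¹ = [-8858/27385; 9086/27385; -18242/27385]
step 1: x' = x̄ + K·y = [-137159/27385, 139663/27385, 58134/27385]
step 1: P' = (I − K·H)·P̄ = [170448/27385 -52861/27385 -44003/27385; -52861/27385 126057/27385 116971/27385; -44003/27385 116971/27385 135213/27385]

step 0: x' = [305/114, -5/2, 31/57], P' = [1067/114 -9/2 -230/57; -9/2 13/2 6; -230/57 6 370/57]
step 1: x' = [-137159/27385, 139663/27385, 58134/27385], P' = [170448/27385 -52861/27385 -44003/27385; -52861/27385 126057/27385 116971/27385; -44003/27385 116971/27385 135213/27385]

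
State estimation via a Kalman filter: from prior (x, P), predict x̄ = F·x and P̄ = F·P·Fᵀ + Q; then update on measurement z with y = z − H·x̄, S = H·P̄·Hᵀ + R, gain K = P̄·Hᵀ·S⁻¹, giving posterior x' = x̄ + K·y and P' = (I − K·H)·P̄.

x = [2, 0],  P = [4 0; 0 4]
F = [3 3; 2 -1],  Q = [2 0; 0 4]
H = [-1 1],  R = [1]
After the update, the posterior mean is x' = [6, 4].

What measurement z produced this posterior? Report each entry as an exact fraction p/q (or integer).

z = [-2]

x̄ = F·x = [6, 4]
P̄ = F·P·Fᵀ + Q = [74 12; 12 24]
S = H·P̄·Hᵀ + R = [75]
K = P̄·Hᵀ·S⁻¹ = [-62/75; 4/25]
x' − x̄ = [0, 0] = K·y
y = (KᵀK)⁻¹·Kᵀ·(x' − x̄) = [0]
z = y + H·x̄ = [0] + [-2] = [-2]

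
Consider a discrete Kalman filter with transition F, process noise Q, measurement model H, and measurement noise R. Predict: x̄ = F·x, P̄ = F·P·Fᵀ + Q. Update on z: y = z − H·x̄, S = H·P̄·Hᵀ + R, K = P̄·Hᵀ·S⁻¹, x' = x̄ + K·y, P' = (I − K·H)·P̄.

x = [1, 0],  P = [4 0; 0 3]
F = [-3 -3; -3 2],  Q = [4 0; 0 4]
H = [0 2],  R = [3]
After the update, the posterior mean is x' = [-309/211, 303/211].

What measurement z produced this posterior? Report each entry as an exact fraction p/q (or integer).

x̄ = F·x = [-3, -3]
P̄ = F·P·Fᵀ + Q = [67 18; 18 52]
S = H·P̄·Hᵀ + R = [211]
K = P̄·Hᵀ·S⁻¹ = [36/211; 104/211]
x' − x̄ = [324/211, 936/211] = K·y
y = (KᵀK)⁻¹·Kᵀ·(x' − x̄) = [9]
z = y + H·x̄ = [9] + [-6] = [3]

z = [3]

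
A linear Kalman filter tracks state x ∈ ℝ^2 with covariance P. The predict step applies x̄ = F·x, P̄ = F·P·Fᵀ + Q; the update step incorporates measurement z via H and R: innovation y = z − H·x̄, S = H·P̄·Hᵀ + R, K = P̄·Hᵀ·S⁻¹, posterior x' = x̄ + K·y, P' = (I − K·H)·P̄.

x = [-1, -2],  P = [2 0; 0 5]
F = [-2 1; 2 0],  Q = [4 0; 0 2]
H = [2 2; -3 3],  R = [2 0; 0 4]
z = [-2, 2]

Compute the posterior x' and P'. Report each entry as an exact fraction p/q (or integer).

x̄ = F·x = [0, -2]
P̄ = F·P·Fᵀ + Q = [17 -8; -8 10]
y = z − H·x̄ = [2, 8]
S = H·P̄·Hᵀ + R = [46 -42; -42 391]
K = P̄·Hᵀ·S⁻¹ = [1944/8111 -1347/8111; 1916/8111 1326/8111]
x' = x̄ + K·y = [-6888/8111, -1782/8111]
P' = (I − K·H)·P̄ = [1870/8111 74/8111; 74/8111 1842/8111]

x' = [-6888/8111, -1782/8111]
P' = [1870/8111 74/8111; 74/8111 1842/8111]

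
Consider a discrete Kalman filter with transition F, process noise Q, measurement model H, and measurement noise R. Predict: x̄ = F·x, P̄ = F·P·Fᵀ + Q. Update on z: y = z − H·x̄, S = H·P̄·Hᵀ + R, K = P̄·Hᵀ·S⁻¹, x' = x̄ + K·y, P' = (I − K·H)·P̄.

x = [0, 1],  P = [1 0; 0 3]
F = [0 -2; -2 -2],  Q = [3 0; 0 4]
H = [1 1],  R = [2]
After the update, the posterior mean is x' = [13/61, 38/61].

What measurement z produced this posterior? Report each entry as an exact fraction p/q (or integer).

x̄ = F·x = [-2, -2]
P̄ = F·P·Fᵀ + Q = [15 12; 12 20]
S = H·P̄·Hᵀ + R = [61]
K = P̄·Hᵀ·S⁻¹ = [27/61; 32/61]
x' − x̄ = [135/61, 160/61] = K·y
y = (KᵀK)⁻¹·Kᵀ·(x' − x̄) = [5]
z = y + H·x̄ = [5] + [-4] = [1]

z = [1]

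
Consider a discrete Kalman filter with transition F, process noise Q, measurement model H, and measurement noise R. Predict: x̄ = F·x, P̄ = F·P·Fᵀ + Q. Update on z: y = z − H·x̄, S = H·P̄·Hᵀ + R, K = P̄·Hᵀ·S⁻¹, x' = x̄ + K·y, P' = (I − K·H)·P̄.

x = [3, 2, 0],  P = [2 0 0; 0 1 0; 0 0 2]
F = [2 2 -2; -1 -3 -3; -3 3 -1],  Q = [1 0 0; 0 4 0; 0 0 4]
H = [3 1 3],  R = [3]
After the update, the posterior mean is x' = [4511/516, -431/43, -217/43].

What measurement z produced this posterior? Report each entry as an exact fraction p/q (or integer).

x̄ = F·x = [10, -9, -3]
P̄ = F·P·Fᵀ + Q = [21 2 -2; 2 33 3; -2 3 33]
S = H·P̄·Hᵀ + R = [516]
K = P̄·Hᵀ·S⁻¹ = [59/516; 4/43; 8/43]
x' − x̄ = [-649/516, -44/43, -88/43] = K·y
y = (KᵀK)⁻¹·Kᵀ·(x' − x̄) = [-11]
z = y + H·x̄ = [-11] + [12] = [1]

z = [1]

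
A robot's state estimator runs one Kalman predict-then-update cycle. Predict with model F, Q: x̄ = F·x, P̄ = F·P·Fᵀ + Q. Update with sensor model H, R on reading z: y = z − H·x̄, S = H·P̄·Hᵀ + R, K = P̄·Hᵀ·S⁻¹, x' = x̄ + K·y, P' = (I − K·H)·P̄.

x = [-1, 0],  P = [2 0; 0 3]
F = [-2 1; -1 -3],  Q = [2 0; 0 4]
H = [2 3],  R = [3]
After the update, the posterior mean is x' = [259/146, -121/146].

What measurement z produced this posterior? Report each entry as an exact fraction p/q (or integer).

x̄ = F·x = [2, 1]
P̄ = F·P·Fᵀ + Q = [13 -5; -5 33]
S = H·P̄·Hᵀ + R = [292]
K = P̄·Hᵀ·S⁻¹ = [11/292; 89/292]
x' − x̄ = [-33/146, -267/146] = K·y
y = (KᵀK)⁻¹·Kᵀ·(x' − x̄) = [-6]
z = y + H·x̄ = [-6] + [7] = [1]

z = [1]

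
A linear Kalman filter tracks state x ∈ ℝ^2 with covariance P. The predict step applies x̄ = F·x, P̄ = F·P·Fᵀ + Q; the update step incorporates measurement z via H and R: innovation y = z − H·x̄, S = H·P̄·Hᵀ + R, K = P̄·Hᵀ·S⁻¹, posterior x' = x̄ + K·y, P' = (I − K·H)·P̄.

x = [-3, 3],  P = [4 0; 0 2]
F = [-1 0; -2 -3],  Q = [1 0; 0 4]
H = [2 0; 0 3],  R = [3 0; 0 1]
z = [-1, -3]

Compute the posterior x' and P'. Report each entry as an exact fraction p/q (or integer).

x̄ = F·x = [3, -3]
P̄ = F·P·Fᵀ + Q = [5 8; 8 38]
y = z − H·x̄ = [-7, 6]
S = H·P̄·Hᵀ + R = [23 48; 48 343]
K = P̄·Hᵀ·S⁻¹ = [2278/5585 72/5585; 16/5585 1854/5585]
x' = x̄ + K·y = [1241/5585, -5743/5585]
P' = (I − K·H)·P̄ = [3417/5585 24/5585; 24/5585 618/5585]

x' = [1241/5585, -5743/5585]
P' = [3417/5585 24/5585; 24/5585 618/5585]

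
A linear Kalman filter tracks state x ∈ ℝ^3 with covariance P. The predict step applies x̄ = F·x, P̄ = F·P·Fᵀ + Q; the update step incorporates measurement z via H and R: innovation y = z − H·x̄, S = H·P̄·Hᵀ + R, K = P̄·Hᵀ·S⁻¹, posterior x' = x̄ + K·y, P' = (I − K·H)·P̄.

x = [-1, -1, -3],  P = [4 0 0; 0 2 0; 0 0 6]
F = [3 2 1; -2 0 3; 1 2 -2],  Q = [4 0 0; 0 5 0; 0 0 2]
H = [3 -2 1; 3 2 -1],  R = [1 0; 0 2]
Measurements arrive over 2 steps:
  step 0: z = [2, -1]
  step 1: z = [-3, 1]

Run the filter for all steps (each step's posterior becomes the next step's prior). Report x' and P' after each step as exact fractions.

step 0: x' = [74058/493969, -449835/493969, -138435/493969], P' = [41088/493969 16722/493969 -7570/493969; 16722/493969 910059/493969 1678924/493969; -7570/493969 1678924/493969 3445280/493969]
step 1: x' = [-5191154503/15381213884, 3670050311/15381213884, -5853685091/3845303471], P' = [1275075317/15381213884 598033843/15381213884 -23514047/3845303471; 598033843/15381213884 11187931249/15381213884 4386774031/3845303471; -23514047/3845303471 4386774031/3845303471 9232650342/3845303471]

step 0: x̄ = F·x = [-8, -7, 3]
step 0: P̄ = F·P·Fᵀ + Q = [54 -6 8; -6 75 -44; 8 -44 38]
step 0: y = z − H·x̄ = [9, 40]
step 0: S = H·P̄·Hᵀ + R = [1121 -28; -28 882]
step 0: K = P̄·Hᵀ·S⁻¹ = [11750/70567 82139/493969; -13004/70567 95680/493969; 9246/70567 -55071/493969]
step 0: x' = x̄ + K·y = [74058/493969, -449835/493969, -138435/493969]
step 0: P' = (I − K·H)·P̄ = [41088/493969 16722/493969 -7570/493969; 16722/493969 910059/493969 1678924/493969; -7570/493969 1678924/493969 3445280/493969]
step 1: x̄ = F·x = [-815931/493969, -563421/493969, -548742/493969]
step 1: P̄ = F·P·Fᵀ + Q = [16302124/493969 20042978/493969 -6313282/493969; 20042978/493969 33732557/493969 -10800190/493969; -6313282/493969 -10800190/493969 5116158/493969]
step 1: y = z − H·x̄ = [7914/10081, 3519862/493969]
step 1: S = H·P̄·Hᵀ + R = [1062547/10081 -745470/10081; -745470/10081 609349628/493969]
step 1: K = P̄·Hᵀ·S⁻¹ = [2535102077/15381213884 5115349825/30762427768; -3034664845/15381213884 6622867903/30762427768; 388560139/3845303471 -529644421/7690606942]
step 1: x' = x̄ + K·y = [-5191154503/15381213884, 3670050311/15381213884, -5853685091/3845303471]
step 1: P' = (I − K·H)·P̄ = [1275075317/15381213884 598033843/15381213884 -23514047/3845303471; 598033843/15381213884 11187931249/15381213884 4386774031/3845303471; -23514047/3845303471 4386774031/3845303471 9232650342/3845303471]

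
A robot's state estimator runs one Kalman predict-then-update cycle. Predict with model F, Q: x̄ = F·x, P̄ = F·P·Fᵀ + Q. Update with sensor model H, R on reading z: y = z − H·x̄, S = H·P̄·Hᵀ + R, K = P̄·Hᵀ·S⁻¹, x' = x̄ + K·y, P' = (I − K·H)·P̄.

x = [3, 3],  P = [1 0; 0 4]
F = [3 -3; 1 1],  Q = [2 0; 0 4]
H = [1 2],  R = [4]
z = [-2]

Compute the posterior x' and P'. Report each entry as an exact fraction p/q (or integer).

x̄ = F·x = [0, 6]
P̄ = F·P·Fᵀ + Q = [47 -9; -9 9]
y = z − H·x̄ = [-14]
S = H·P̄·Hᵀ + R = [51]
K = P̄·Hᵀ·S⁻¹ = [29/51; 3/17]
x' = x̄ + K·y = [-406/51, 60/17]
P' = (I − K·H)·P̄ = [1556/51 -240/17; -240/17 126/17]

x' = [-406/51, 60/17]
P' = [1556/51 -240/17; -240/17 126/17]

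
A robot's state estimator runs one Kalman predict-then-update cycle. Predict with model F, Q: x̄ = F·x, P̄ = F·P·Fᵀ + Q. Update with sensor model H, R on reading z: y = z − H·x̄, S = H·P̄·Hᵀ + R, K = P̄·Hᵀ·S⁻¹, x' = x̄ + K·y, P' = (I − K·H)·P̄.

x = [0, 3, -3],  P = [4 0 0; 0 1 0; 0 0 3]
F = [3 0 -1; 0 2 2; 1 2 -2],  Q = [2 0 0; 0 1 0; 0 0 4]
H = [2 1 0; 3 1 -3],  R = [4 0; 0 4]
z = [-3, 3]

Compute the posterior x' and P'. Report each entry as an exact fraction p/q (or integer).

x' = [-76644/25133, 106353/25133, -58098/25133]
P' = [120124/25133 -188420/25133 58892/25133; -188420/25133 369012/25133 -69360/25133; 58892/25133 -69360/25133 46916/25133]

x̄ = F·x = [3, 0, 12]
P̄ = F·P·Fᵀ + Q = [41 -6 18; -6 17 -8; 18 -8 24]
y = z − H·x̄ = [-9, 30]
S = H·P̄·Hᵀ + R = [161 149; 149 294]
K = P̄·Hᵀ·S⁻¹ = [12957/25133 -1181/25133; -1957/25133 2958/25133; 12106/25133 -8358/25133]
x' = x̄ + K·y = [-76644/25133, 106353/25133, -58098/25133]
P' = (I − K·H)·P̄ = [120124/25133 -188420/25133 58892/25133; -188420/25133 369012/25133 -69360/25133; 58892/25133 -69360/25133 46916/25133]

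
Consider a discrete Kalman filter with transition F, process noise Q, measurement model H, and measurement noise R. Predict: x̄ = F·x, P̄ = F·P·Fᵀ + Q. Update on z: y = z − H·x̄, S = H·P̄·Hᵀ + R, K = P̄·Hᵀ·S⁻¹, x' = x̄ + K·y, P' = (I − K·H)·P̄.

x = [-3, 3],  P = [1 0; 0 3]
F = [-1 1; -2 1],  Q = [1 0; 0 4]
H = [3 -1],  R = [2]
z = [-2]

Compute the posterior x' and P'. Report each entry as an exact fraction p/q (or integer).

x' = [29/14, 52/7]
P' = [10/7 25/7; 25/7 73/7]

x̄ = F·x = [6, 9]
P̄ = F·P·Fᵀ + Q = [5 5; 5 11]
y = z − H·x̄ = [-11]
S = H·P̄·Hᵀ + R = [28]
K = P̄·Hᵀ·S⁻¹ = [5/14; 1/7]
x' = x̄ + K·y = [29/14, 52/7]
P' = (I − K·H)·P̄ = [10/7 25/7; 25/7 73/7]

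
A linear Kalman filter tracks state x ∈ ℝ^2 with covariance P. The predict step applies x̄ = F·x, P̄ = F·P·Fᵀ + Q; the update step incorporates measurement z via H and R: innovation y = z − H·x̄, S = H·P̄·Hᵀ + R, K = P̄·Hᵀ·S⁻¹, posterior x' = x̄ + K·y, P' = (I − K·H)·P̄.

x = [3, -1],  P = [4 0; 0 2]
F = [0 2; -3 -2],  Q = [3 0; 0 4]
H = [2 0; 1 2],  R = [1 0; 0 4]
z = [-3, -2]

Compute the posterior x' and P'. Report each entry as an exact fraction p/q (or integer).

x' = [-2364/1555, -629/1555]
P' = [76/311 -192/1555; -192/1555 1616/1555]

x̄ = F·x = [-2, -7]
P̄ = F·P·Fᵀ + Q = [11 -8; -8 48]
y = z − H·x̄ = [1, 14]
S = H·P̄·Hᵀ + R = [45 -10; -10 175]
K = P̄·Hᵀ·S⁻¹ = [152/311 -1/1555; -384/1555 152/311]
x' = x̄ + K·y = [-2364/1555, -629/1555]
P' = (I − K·H)·P̄ = [76/311 -192/1555; -192/1555 1616/1555]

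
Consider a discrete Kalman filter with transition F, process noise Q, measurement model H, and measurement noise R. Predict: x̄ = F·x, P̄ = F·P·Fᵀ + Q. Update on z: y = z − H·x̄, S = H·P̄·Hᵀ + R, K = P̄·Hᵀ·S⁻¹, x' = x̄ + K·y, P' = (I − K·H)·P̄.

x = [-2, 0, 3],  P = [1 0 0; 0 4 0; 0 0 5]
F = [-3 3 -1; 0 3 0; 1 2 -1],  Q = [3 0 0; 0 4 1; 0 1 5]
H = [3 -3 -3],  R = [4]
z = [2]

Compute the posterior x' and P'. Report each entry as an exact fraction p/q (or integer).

x̄ = F·x = [3, 0, -5]
P̄ = F·P·Fᵀ + Q = [53 36 26; 36 40 25; 26 25 27]
y = z − H·x̄ = [-22]
S = H·P̄·Hᵀ + R = [418]
K = P̄·Hᵀ·S⁻¹ = [-27/418; -87/418; -39/209]
x' = x̄ + K·y = [84/19, 87/19, -17/19]
P' = (I − K·H)·P̄ = [21425/418 12699/418 4381/209; 12699/418 9151/418 1832/209; 4381/209 1832/209 2601/209]

x' = [84/19, 87/19, -17/19]
P' = [21425/418 12699/418 4381/209; 12699/418 9151/418 1832/209; 4381/209 1832/209 2601/209]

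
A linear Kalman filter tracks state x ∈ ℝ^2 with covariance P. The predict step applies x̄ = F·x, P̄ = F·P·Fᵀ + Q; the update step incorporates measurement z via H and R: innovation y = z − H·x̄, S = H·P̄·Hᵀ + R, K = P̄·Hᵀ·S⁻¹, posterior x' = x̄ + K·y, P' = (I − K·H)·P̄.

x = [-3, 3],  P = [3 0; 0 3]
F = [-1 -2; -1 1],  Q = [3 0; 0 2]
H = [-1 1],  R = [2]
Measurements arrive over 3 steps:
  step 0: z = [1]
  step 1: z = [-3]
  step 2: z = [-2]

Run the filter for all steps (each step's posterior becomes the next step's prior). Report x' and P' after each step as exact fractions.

step 0: x' = [33/17, 58/17], P' = [171/34 129/34; 129/34 151/34]
step 1: x' = [4466/1597, 575/1597], P' = [8194/1597 5404/1597; 5404/1597 5672/1597]
step 2: x' = [-49311/62227, -163927/62227], P' = [335674/62227 225604/62227; 225604/62227 233600/62227]

step 0: x̄ = F·x = [-3, 6]
step 0: P̄ = F·P·Fᵀ + Q = [18 -3; -3 8]
step 0: y = z − H·x̄ = [-8]
step 0: S = H·P̄·Hᵀ + R = [34]
step 0: K = P̄·Hᵀ·S⁻¹ = [-21/34; 11/34]
step 0: x' = x̄ + K·y = [33/17, 58/17]
step 0: P' = (I − K·H)·P̄ = [171/34 129/34; 129/34 151/34]
step 1: x̄ = F·x = [-149/17, 25/17]
step 1: P̄ = F·P·Fᵀ + Q = [1393/34 -1/17; -1/17 66/17]
step 1: y = z − H·x̄ = [-225/17]
step 1: S = H·P̄·Hᵀ + R = [1597/34]
step 1: K = P̄·Hᵀ·S⁻¹ = [-1395/1597; 134/1597]
step 1: x' = x̄ + K·y = [4466/1597, 575/1597]
step 1: P' = (I − K·H)·P̄ = [8194/1597 5404/1597; 5404/1597 5672/1597]
step 2: x̄ = F·x = [-5616/1597, -3891/1597]
step 2: P̄ = F·P·Fᵀ + Q = [57289/1597 2254/1597; 2254/1597 6252/1597]
step 2: y = z − H·x̄ = [-4919/1597]
step 2: S = H·P̄·Hᵀ + R = [62227/1597]
step 2: K = P̄·Hᵀ·S⁻¹ = [-55035/62227; 3998/62227]
step 2: x' = x̄ + K·y = [-49311/62227, -163927/62227]
step 2: P' = (I − K·H)·P̄ = [335674/62227 225604/62227; 225604/62227 233600/62227]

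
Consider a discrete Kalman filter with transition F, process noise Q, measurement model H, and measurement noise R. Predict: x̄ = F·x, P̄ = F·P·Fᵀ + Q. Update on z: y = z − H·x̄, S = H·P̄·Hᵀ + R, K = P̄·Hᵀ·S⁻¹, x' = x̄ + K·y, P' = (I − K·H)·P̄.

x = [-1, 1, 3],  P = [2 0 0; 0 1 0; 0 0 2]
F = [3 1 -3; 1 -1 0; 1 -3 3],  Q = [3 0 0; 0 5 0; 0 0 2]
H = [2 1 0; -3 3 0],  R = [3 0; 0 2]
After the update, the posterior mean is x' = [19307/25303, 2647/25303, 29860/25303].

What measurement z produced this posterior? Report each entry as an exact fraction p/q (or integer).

z = [2, -2]

x̄ = F·x = [-11, -2, 5]
P̄ = F·P·Fᵀ + Q = [40 5 -15; 5 8 5; -15 5 31]
S = H·P̄·Hᵀ + R = [191 -201; -201 344]
K = P̄·Hᵀ·S⁻¹ = [8135/25303 -2970/25303; 8001/25303 5337/25303; 3460/25303 6435/25303]
x' − x̄ = [297640/25303, 53253/25303, -96655/25303] = K·y
y = (KᵀK)⁻¹·Kᵀ·(x' − x̄) = [26, -29]
z = y + H·x̄ = [26, -29] + [-24, 27] = [2, -2]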